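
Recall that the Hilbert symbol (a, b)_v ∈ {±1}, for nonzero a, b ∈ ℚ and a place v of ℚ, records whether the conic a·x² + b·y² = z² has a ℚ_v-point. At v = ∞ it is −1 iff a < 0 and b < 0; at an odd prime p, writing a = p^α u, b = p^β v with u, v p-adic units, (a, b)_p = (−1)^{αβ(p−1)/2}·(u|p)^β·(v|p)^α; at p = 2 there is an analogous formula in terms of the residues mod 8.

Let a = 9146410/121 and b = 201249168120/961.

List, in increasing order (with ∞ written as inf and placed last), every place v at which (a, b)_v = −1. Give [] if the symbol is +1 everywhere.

Mod squares: a ≡ 17290, b ≡ 1870. Check v ∈ {∞, 2, 3, 5, 7, 11, 13, 17, 19, 23, 31}.
v=31: a=31^0·(≡26), b=31^-2·(≡1) mod 31; (26|31)=-1, (1|31)=+1; (−1)^{0·-2·15}·(-1)^-2·(+1)^0 = +1.
v=3: a=3^0·(≡1), b=3^2·(≡1) mod 3; (1|3)=+1, (1|3)=+1; (−1)^{0·2·1}·(+1)^2·(+1)^0 = +1.
v=2: v_2(a)=1, v_2(b)=3; units ≡ 5, 7 (mod 8); ε·ε+αω+βω = 0·1+1·0+3·1 ≡ 1  ⇒  (a,b)_2 = -1.
v=13: a=13^1·(≡9), b=13^2·(≡11) mod 13; (9|13)=+1, (11|13)=-1; (−1)^{1·2·6}·(+1)^2·(-1)^1 = -1.
v=5: a=5^1·(≡2), b=5^1·(≡4) mod 5; (2|5)=-1, (4|5)=+1; (−1)^{1·1·2}·(-1)^1·(+1)^1 = -1.
v=19: a=19^1·(≡9), b=19^2·(≡13) mod 19; (9|19)=+1, (13|19)=-1; (−1)^{1·2·9}·(+1)^2·(-1)^1 = -1.
v=23: a=23^2·(≡22), b=23^0·(≡17) mod 23; (22|23)=-1, (17|23)=-1; (−1)^{2·0·11}·(-1)^0·(-1)^2 = +1.
v=11: a=11^-2·(≡9), b=11^1·(≡4) mod 11; (9|11)=+1, (4|11)=+1; (−1)^{-2·1·5}·(+1)^1·(+1)^-2 = +1.
v=7: a=7^1·(≡5), b=7^2·(≡2) mod 7; (5|7)=-1, (2|7)=+1; (−1)^{1·2·3}·(-1)^2·(+1)^1 = +1.
v=∞: 17290 > 0 and 1870 > 0  ⇒  (a,b)_∞ = +1.
v=17: a=17^0·(≡1), b=17^1·(≡1) mod 17; (1|17)=+1, (1|17)=+1; (−1)^{0·1·8}·(+1)^1·(+1)^0 = +1.
Ram(17290, 1870) = {2, 5, 13, 19}; no ℚ_2-point on the conic.

[2, 5, 13, 19]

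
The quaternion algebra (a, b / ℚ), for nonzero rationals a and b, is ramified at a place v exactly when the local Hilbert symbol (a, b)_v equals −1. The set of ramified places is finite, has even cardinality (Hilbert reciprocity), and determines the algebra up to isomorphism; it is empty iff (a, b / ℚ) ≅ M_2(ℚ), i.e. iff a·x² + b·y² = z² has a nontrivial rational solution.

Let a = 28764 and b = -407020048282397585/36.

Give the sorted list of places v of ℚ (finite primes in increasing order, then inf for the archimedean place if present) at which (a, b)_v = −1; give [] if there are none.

Mod squares: a ≡ 799, b ≡ -1290065. Check v ∈ {∞, 2, 3, 5, 7, 17, 19, 29, 31, 37, 41, 47}.
v=19: a=19^0·(≡17), b=19^2·(≡11) mod 19; (17|19)=+1, (11|19)=+1; (−1)^{0·2·9}·(+1)^2·(+1)^0 = +1.
v=3: a=3^2·(≡1), b=3^-2·(≡1) mod 3; (1|3)=+1, (1|3)=+1; (−1)^{2·-2·1}·(+1)^-2·(+1)^2 = +1.
v=37: a=37^0·(≡15), b=37^2·(≡8) mod 37; (15|37)=-1, (8|37)=-1; (−1)^{0·2·18}·(-1)^2·(-1)^0 = +1.
v=31: a=31^0·(≡27), b=31^1·(≡1) mod 31; (27|31)=-1, (1|31)=+1; (−1)^{0·1·15}·(-1)^1·(+1)^0 = -1.
v=7: a=7^0·(≡1), b=7^1·(≡2) mod 7; (1|7)=+1, (2|7)=+1; (−1)^{0·1·3}·(+1)^1·(+1)^0 = +1.
v=47: a=47^1·(≡1), b=47^2·(≡40) mod 47; (1|47)=+1, (40|47)=-1; (−1)^{1·2·23}·(+1)^2·(-1)^1 = -1.
v=2: v_2(a)=2, v_2(b)=-2; units ≡ 7, 7 (mod 8); ε·ε+αω+βω = 1·1+2·0+-2·0 ≡ 1  ⇒  (a,b)_2 = -1.
v=∞: 799 > 0 and -1290065 < 0  ⇒  (a,b)_∞ = +1.
v=29: a=29^0·(≡25), b=29^1·(≡23) mod 29; (25|29)=+1, (23|29)=+1; (−1)^{0·1·14}·(+1)^1·(+1)^0 = +1.
v=5: a=5^0·(≡4), b=5^1·(≡3) mod 5; (4|5)=+1, (3|5)=-1; (−1)^{0·1·2}·(+1)^1·(-1)^0 = +1.
v=41: a=41^0·(≡23), b=41^1·(≡16) mod 41; (23|41)=+1, (16|41)=+1; (−1)^{0·1·20}·(+1)^1·(+1)^0 = +1.
v=17: a=17^1·(≡9), b=17^2·(≡3) mod 17; (9|17)=+1, (3|17)=-1; (−1)^{1·2·8}·(+1)^2·(-1)^1 = -1.
|Ram(799, -1290065)| = 4, even; anisotropic at {2, 17, 31, 47}.

[2, 17, 31, 47]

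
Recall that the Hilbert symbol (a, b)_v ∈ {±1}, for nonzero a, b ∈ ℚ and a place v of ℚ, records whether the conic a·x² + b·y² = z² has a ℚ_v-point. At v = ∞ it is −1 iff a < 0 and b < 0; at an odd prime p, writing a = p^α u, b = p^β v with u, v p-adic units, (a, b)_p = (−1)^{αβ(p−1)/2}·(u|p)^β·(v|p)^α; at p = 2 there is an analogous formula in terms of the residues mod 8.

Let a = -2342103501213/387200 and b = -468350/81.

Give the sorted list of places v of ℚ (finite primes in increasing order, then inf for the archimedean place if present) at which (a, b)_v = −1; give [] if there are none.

Mod squares: a ≡ -714, b ≡ -18734. Check v ∈ {∞, 2, 3, 5, 7, 11, 17, 19, 29}.
v=5: a=5^-2·(≡4), b=5^2·(≡1) mod 5; (4|5)=+1, (1|5)=+1; (−1)^{-2·2·2}·(+1)^2·(+1)^-2 = +1.
v=3: a=3^3·(≡2), b=3^-4·(≡1) mod 3; (2|3)=-1, (1|3)=+1; (−1)^{3·-4·1}·(-1)^-4·(+1)^3 = +1.
v=7: a=7^5·(≡6), b=7^0·(≡5) mod 7; (6|7)=-1, (5|7)=-1; (−1)^{5·0·3}·(-1)^0·(-1)^5 = -1.
v=29: a=29^2·(≡15), b=29^1·(≡14) mod 29; (15|29)=-1, (14|29)=-1; (−1)^{2·1·14}·(-1)^1·(-1)^2 = -1.
v=17: a=17^1·(≡2), b=17^1·(≡11) mod 17; (2|17)=+1, (11|17)=-1; (−1)^{1·1·8}·(+1)^1·(-1)^1 = -1.
v=19: a=19^2·(≡13), b=19^1·(≡10) mod 19; (13|19)=-1, (10|19)=-1; (−1)^{2·1·9}·(-1)^1·(-1)^2 = -1.
v=∞: -714 < 0 and -18734 < 0  ⇒  (a,b)_∞ = -1.
v=2: v_2(a)=-7, v_2(b)=1; units ≡ 3, 1 (mod 8); ε·ε+αω+βω = 1·0+-7·0+1·1 ≡ 1  ⇒  (a,b)_2 = -1.
v=11: a=11^-2·(≡3), b=11^0·(≡2) mod 11; (3|11)=+1, (2|11)=-1; (−1)^{-2·0·5}·(+1)^0·(-1)^-2 = +1.
Ram(-714, -18734) = {2, 7, 17, 19, 29, ∞}; no ℚ_2-point on the conic.

[2, 7, 17, 19, 29, inf]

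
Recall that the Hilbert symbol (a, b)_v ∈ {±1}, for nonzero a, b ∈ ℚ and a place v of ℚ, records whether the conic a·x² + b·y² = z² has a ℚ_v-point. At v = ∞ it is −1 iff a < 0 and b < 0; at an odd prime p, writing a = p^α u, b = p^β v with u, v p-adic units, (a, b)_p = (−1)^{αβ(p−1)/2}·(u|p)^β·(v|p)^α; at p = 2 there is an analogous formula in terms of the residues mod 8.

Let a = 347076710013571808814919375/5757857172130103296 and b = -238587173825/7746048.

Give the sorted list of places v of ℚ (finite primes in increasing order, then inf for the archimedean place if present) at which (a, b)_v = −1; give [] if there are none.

[2, 11, 19, 29]

(a, b) ≡ (319, -7714) mod (ℚ^×)²; places V = {2, 3, 5, 7, 11, 13, 17, 19, 23, 29, 41, ∞}.
(a,b)_23: α=4, u≡11; β=0, v≡22 (mod 23); (11|23)=-1, (22|23)=-1; sign (−1)^0·-1^0·-1^4 = +1.
(a,b)_19: α=2, u≡13; β=1, v≡14 (mod 19); (13|19)=-1, (14|19)=-1; sign (−1)^0·-1^1·-1^2 = -1.
(a,b)_7: α=2, u≡1; β=1, v≡2 (mod 7); (1|7)=+1, (2|7)=+1; sign (−1)^0·+1^1·+1^2 = +1.
(a,b)_5: α=4, u≡1; β=2, v≡4 (mod 5); (1|5)=+1, (4|5)=+1; sign (−1)^0·+1^2·+1^4 = +1.
(a,b)_2: α=-22, β=-9; u≡7, v≡7 (mod 8); ε(u)ε(v)=1·1, αω(v)=-22·0, βω(u)=-9·0; sum ≡ 1  ⇒  -1.
(a,b)_11: α=5, u≡8; β=4, v≡2 (mod 11); (8|11)=-1, (2|11)=-1; sign (−1)^0·-1^4·-1^5 = -1.
(a,b)_29: α=3, u≡17; β=1, v≡28 (mod 29); (17|29)=-1, (28|29)=+1; sign (−1)^0·-1^1·+1^3 = -1.
(a,b)_17: α=-2, u≡15; β=0, v≡15 (mod 17); (15|17)=+1, (15|17)=+1; sign (−1)^0·+1^0·+1^-2 = +1.
(a,b)_13: α=4, u≡8; β=2, v≡6 (mod 13); (8|13)=-1, (6|13)=-1; sign (−1)^0·-1^2·-1^4 = +1.
(a,b)_3: α=0, u≡1; β=-2, v≡2 (mod 3); (1|3)=+1, (2|3)=-1; sign (−1)^0·+1^-2·-1^0 = +1.
(a,b)_∞: sgn(319)=+, sgn(-7714)=−, so +1.
(a,b)_41: α=-6, u≡32; β=-2, v≡19 (mod 41); (32|41)=+1, (19|41)=-1; sign (−1)^0·+1^-2·-1^-6 = +1.
Ram(319, -7714) = {2, 11, 19, 29}; no ℚ_2-point on the conic.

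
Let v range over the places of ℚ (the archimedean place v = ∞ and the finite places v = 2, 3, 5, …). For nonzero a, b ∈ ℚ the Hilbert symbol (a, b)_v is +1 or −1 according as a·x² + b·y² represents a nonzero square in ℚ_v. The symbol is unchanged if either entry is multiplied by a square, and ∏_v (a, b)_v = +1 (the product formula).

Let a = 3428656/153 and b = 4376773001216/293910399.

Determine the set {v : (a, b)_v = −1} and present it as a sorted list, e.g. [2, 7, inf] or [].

Mod squares: a ≡ 30107, b ≡ 4301. Check v ∈ {∞, 2, 3, 7, 11, 17, 23}.
v=2: v_2(a)=4, v_2(b)=26; units ≡ 3, 5 (mod 8); ε·ε+αω+βω = 1·0+4·1+26·1 ≡ 0  ⇒  (a,b)_2 = +1.
v=∞: 30107 > 0 and 4301 > 0  ⇒  (a,b)_∞ = +1.
v=11: a=11^3·(≡9), b=11^3·(≡6) mod 11; (9|11)=+1, (6|11)=-1; (−1)^{3·3·5}·(+1)^3·(-1)^3 = +1.
v=3: a=3^-2·(≡2), b=3^-2·(≡2) mod 3; (2|3)=-1, (2|3)=-1; (−1)^{-2·-2·1}·(-1)^-2·(-1)^-2 = +1.
v=23: a=23^1·(≡19), b=23^-1·(≡8) mod 23; (19|23)=-1, (8|23)=+1; (−1)^{1·-1·11}·(-1)^-1·(+1)^1 = +1.
v=17: a=17^-1·(≡5), b=17^-5·(≡15) mod 17; (5|17)=-1, (15|17)=+1; (−1)^{-1·-5·8}·(-1)^-5·(+1)^-1 = -1.
v=7: a=7^1·(≡3), b=7^2·(≡3) mod 7; (3|7)=-1, (3|7)=-1; (−1)^{1·2·3}·(-1)^2·(-1)^1 = -1.
Ram(30107, 4301) = {7, 17}; no ℚ_7-point on the conic.

[7, 17]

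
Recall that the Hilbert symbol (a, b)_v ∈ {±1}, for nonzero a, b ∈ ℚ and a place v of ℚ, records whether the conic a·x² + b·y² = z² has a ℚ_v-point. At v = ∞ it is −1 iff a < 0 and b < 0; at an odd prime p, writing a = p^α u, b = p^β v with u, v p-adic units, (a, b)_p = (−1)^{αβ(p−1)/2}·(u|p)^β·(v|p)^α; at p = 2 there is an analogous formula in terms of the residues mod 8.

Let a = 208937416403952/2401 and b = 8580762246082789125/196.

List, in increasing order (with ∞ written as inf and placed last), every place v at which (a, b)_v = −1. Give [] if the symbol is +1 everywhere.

[5, 23, 29, 31]

(a, b) ≡ (1054527, 13485) mod (ℚ^×)²; places V = {2, 3, 5, 7, 11, 17, 23, 29, 31, ∞}.
(a,b)_17: α=3, u≡13; β=4, v≡1 (mod 17); (13|17)=+1, (1|17)=+1; sign (−1)^0·+1^4·+1^3 = +1.
(a,b)_7: α=-4, u≡5; β=-2, v≡5 (mod 7); (5|7)=-1, (5|7)=-1; sign (−1)^0·-1^-2·-1^-4 = +1.
(a,b)_11: α=0, u≡9; β=2, v≡6 (mod 11); (9|11)=+1, (6|11)=-1; sign (−1)^0·+1^2·-1^0 = +1.
(a,b)_29: α=1, u≡17; β=1, v≡13 (mod 29); (17|29)=-1, (13|29)=+1; sign (−1)^0·-1^1·+1^1 = -1.
(a,b)_31: α=1, u≡25; β=1, v≡1 (mod 31); (25|31)=+1, (1|31)=+1; sign (−1)^1·+1^1·+1^1 = -1.
(a,b)_2: α=4, β=-2; u≡7, v≡5 (mod 8); ε(u)ε(v)=1·0, αω(v)=4·1, βω(u)=-2·0; sum ≡ 0  ⇒  +1.
(a,b)_23: α=3, u≡21; β=4, v≡21 (mod 23); (21|23)=-1, (21|23)=-1; sign (−1)^0·-1^4·-1^3 = -1.
(a,b)_5: α=0, u≡2; β=3, v≡3 (mod 5); (2|5)=-1, (3|5)=-1; sign (−1)^0·-1^3·-1^0 = -1.
(a,b)_3: α=5, u≡2; β=3, v≡1 (mod 3); (2|3)=-1, (1|3)=+1; sign (−1)^1·-1^3·+1^5 = +1.
(a,b)_∞: sgn(1054527)=+, sgn(13485)=+, so +1.
Ram(1054527, 13485) = {5, 23, 29, 31}; no ℚ_5-point on the conic.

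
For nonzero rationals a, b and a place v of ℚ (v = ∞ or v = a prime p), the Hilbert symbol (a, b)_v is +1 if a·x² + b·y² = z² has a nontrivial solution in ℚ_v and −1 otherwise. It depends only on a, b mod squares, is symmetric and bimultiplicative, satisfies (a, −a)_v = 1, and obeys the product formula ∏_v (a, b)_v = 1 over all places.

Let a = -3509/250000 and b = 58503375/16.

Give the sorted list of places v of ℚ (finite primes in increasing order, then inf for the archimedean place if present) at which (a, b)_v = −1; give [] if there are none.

Mod squares: a ≡ -29, b ≡ 260015. Check v ∈ {∞, 2, 3, 5, 7, 11, 17, 19, 23, 29}.
v=29: a=29^1·(≡7), b=29^0·(≡5) mod 29; (7|29)=+1, (5|29)=+1; (−1)^{1·0·14}·(+1)^0·(+1)^1 = +1.
v=17: a=17^0·(≡12), b=17^1·(≡3) mod 17; (12|17)=-1, (3|17)=-1; (−1)^{0·1·8}·(-1)^1·(-1)^0 = -1.
v=7: a=7^0·(≡6), b=7^1·(≡5) mod 7; (6|7)=-1, (5|7)=-1; (−1)^{0·1·3}·(-1)^1·(-1)^0 = -1.
v=3: a=3^0·(≡1), b=3^2·(≡2) mod 3; (1|3)=+1, (2|3)=-1; (−1)^{0·2·1}·(+1)^2·(-1)^0 = +1.
v=23: a=23^0·(≡22), b=23^1·(≡2) mod 23; (22|23)=-1, (2|23)=+1; (−1)^{0·1·11}·(-1)^1·(+1)^0 = -1.
v=5: a=5^-6·(≡1), b=5^3·(≡2) mod 5; (1|5)=+1, (2|5)=-1; (−1)^{-6·3·2}·(+1)^3·(-1)^-6 = +1.
v=∞: -29 < 0 and 260015 > 0  ⇒  (a,b)_∞ = +1.
v=19: a=19^0·(≡16), b=19^1·(≡5) mod 19; (16|19)=+1, (5|19)=+1; (−1)^{0·1·9}·(+1)^1·(+1)^0 = +1.
v=11: a=11^2·(≡5), b=11^0·(≡8) mod 11; (5|11)=+1, (8|11)=-1; (−1)^{2·0·5}·(+1)^0·(-1)^2 = +1.
v=2: v_2(a)=-4, v_2(b)=-4; units ≡ 3, 7 (mod 8); ε·ε+αω+βω = 1·1+-4·0+-4·1 ≡ 1  ⇒  (a,b)_2 = -1.
|Ram(-29, 260015)| = 4, even; anisotropic at {2, 7, 17, 23}.

[2, 7, 17, 23]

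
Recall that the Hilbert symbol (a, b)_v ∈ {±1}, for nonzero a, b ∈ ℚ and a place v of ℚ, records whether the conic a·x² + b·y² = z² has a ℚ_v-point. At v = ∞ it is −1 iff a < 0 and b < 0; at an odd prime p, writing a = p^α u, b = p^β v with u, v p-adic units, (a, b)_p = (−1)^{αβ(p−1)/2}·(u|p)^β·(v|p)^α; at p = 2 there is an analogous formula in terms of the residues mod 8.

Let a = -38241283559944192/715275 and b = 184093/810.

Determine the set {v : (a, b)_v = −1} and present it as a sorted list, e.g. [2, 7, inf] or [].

[2, 5]

(a, b) ≡ (-77, 130) mod (ℚ^×)²; places V = {2, 3, 5, 7, 11, 13, 17, 37, ∞}.
(a,b)_37: α=2, u≡36; β=0, v≡14 (mod 37); (36|37)=+1, (14|37)=-1; sign (−1)^0·+1^0·-1^2 = +1.
(a,b)_3: α=-2, u≡1; β=-4, v≡1 (mod 3); (1|3)=+1, (1|3)=+1; sign (−1)^0·+1^-4·+1^-2 = +1.
(a,b)_17: α=-2, u≡8; β=2, v≡10 (mod 17); (8|17)=+1, (10|17)=-1; sign (−1)^0·+1^2·-1^-2 = +1.
(a,b)_5: α=-2, u≡3; β=-1, v≡4 (mod 5); (3|5)=-1, (4|5)=+1; sign (−1)^0·-1^-1·+1^-2 = -1.
(a,b)_7: α=9, u≡3; β=2, v≡1 (mod 7); (3|7)=-1, (1|7)=+1; sign (−1)^0·-1^2·+1^9 = +1.
(a,b)_2: α=12, β=-1; u≡3, v≡1 (mod 8); ε(u)ε(v)=1·0, αω(v)=12·0, βω(u)=-1·1; sum ≡ 1  ⇒  -1.
(a,b)_∞: sgn(-77)=−, sgn(130)=+, so +1.
(a,b)_11: α=-1, u≡5; β=0, v≡9 (mod 11); (5|11)=+1, (9|11)=+1; sign (−1)^0·+1^0·+1^-1 = +1.
(a,b)_13: α=2, u≡10; β=1, v≡1 (mod 13); (10|13)=+1, (1|13)=+1; sign (−1)^0·+1^1·+1^2 = +1.
|Ram(-77, 130)| = 2, even; anisotropic at {2, 5}.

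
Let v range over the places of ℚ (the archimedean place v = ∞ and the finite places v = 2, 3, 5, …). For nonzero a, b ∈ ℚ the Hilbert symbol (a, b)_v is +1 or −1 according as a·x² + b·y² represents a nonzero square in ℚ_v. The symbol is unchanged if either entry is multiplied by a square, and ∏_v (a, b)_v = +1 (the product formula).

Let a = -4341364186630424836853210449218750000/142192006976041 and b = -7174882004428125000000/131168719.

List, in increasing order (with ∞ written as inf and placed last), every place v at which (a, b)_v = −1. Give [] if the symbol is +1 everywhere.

Mod squares: a ≡ -667, b ≡ -58435. Check v ∈ {∞, 2, 3, 5, 11, 13, 17, 23, 29, 31}.
v=29: a=29^5·(≡16), b=29^3·(≡19) mod 29; (16|29)=+1, (19|29)=-1; (−1)^{5·3·14}·(+1)^3·(-1)^5 = -1.
v=11: a=11^-6·(≡5), b=11^-4·(≡7) mod 11; (5|11)=+1, (7|11)=-1; (−1)^{-6·-4·5}·(+1)^-4·(-1)^-6 = +1.
v=13: a=13^6·(≡4), b=13^3·(≡10) mod 13; (4|13)=+1, (10|13)=+1; (−1)^{6·3·6}·(+1)^3·(+1)^6 = +1.
v=3: a=3^10·(≡2), b=3^4·(≡2) mod 3; (2|3)=-1, (2|3)=-1; (−1)^{10·4·1}·(-1)^4·(-1)^10 = +1.
v=31: a=31^-2·(≡23), b=31^-1·(≡3) mod 31; (23|31)=-1, (3|31)=-1; (−1)^{-2·-1·15}·(-1)^-1·(-1)^-2 = -1.
v=17: a=17^-4·(≡2), b=17^-2·(≡10) mod 17; (2|17)=+1, (10|17)=-1; (−1)^{-4·-2·8}·(+1)^-2·(-1)^-4 = +1.
v=23: a=23^3·(≡21), b=23^2·(≡8) mod 23; (21|23)=-1, (8|23)=+1; (−1)^{3·2·11}·(-1)^2·(+1)^3 = +1.
v=∞: -667 < 0 and -58435 < 0  ⇒  (a,b)_∞ = -1.
v=5: a=5^18·(≡2), b=5^11·(≡3) mod 5; (2|5)=-1, (3|5)=-1; (−1)^{18·11·2}·(-1)^11·(-1)^18 = -1.
v=2: v_2(a)=4, v_2(b)=6; units ≡ 5, 5 (mod 8); ε·ε+αω+βω = 0·0+4·1+6·1 ≡ 0  ⇒  (a,b)_2 = +1.
Ram(-667, -58435) = {5, 29, 31, ∞}; no ℚ_5-point on the conic.

[5, 29, 31, inf]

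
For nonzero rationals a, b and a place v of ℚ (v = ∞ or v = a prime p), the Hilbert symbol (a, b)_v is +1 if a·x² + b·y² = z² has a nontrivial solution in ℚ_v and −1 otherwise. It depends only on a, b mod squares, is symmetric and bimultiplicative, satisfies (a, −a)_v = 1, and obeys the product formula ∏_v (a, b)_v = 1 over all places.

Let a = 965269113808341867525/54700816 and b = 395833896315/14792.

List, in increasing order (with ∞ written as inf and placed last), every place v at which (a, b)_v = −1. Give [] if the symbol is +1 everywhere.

(a, b) ≡ (21, 1430) mod (ℚ^×)²; places V = {2, 3, 5, 7, 11, 13, 23, 31, 43, ∞}.
(a,b)_7: α=1, u≡5; β=0, v≡4 (mod 7); (5|7)=-1, (4|7)=+1; sign (−1)^0·-1^0·+1^1 = +1.
(a,b)_23: α=2, u≡10; β=2, v≡4 (mod 23); (10|23)=-1, (4|23)=+1; sign (−1)^0·-1^2·+1^2 = +1.
(a,b)_11: α=4, u≡8; β=3, v≡1 (mod 11); (8|11)=-1, (1|11)=+1; sign (−1)^0·-1^3·+1^4 = -1.
(a,b)_3: α=3, u≡1; β=2, v≡2 (mod 3); (1|3)=+1, (2|3)=-1; sign (−1)^0·+1^2·-1^3 = -1.
(a,b)_31: α=4, u≡21; β=2, v≡28 (mod 31); (21|31)=-1, (28|31)=+1; sign (−1)^0·-1^2·+1^4 = +1.
(a,b)_43: α=-4, u≡35; β=-2, v≡1 (mod 43); (35|43)=+1, (1|43)=+1; sign (−1)^0·+1^-2·+1^-4 = +1.
(a,b)_5: α=2, u≡1; β=1, v≡4 (mod 5); (1|5)=+1, (4|5)=+1; sign (−1)^0·+1^1·+1^2 = +1.
(a,b)_2: α=-4, β=-3; u≡5, v≡3 (mod 8); ε(u)ε(v)=0·1, αω(v)=-4·1, βω(u)=-3·1; sum ≡ 1  ⇒  -1.
(a,b)_13: α=4, u≡6; β=1, v≡5 (mod 13); (6|13)=-1, (5|13)=-1; sign (−1)^0·-1^1·-1^4 = -1.
(a,b)_∞: sgn(21)=+, sgn(1430)=+, so +1.
(21, 1430 / ℚ) ramifies at {2, 3, 11, 13}: a division algebra.

[2, 3, 11, 13]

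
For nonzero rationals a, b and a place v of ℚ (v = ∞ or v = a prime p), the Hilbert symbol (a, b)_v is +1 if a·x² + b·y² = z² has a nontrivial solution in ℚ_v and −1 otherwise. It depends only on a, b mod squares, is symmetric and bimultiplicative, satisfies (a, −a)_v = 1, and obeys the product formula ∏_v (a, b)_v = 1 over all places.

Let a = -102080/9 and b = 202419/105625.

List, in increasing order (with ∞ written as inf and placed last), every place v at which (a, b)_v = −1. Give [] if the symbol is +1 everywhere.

(a, b) ≡ (-1595, 51) mod (ℚ^×)²; places V = {2, 3, 5, 7, 11, 13, 17, 29, ∞}.
(a,b)_7: α=0, u≡4; β=2, v≡4 (mod 7); (4|7)=+1, (4|7)=+1; sign (−1)^0·+1^2·+1^0 = +1.
(a,b)_2: α=6, β=0; u≡5, v≡3 (mod 8); ε(u)ε(v)=0·1, αω(v)=6·1, βω(u)=0·1; sum ≡ 0  ⇒  +1.
(a,b)_∞: sgn(-1595)=−, sgn(51)=+, so +1.
(a,b)_5: α=1, u≡1; β=-4, v≡1 (mod 5); (1|5)=+1, (1|5)=+1; sign (−1)^0·+1^-4·+1^1 = +1.
(a,b)_13: α=0, u≡1; β=-2, v≡9 (mod 13); (1|13)=+1, (9|13)=+1; sign (−1)^0·+1^-2·+1^0 = +1.
(a,b)_29: α=1, u≡2; β=0, v≡4 (mod 29); (2|29)=-1, (4|29)=+1; sign (−1)^0·-1^0·+1^1 = +1.
(a,b)_3: α=-2, u≡1; β=5, v≡2 (mod 3); (1|3)=+1, (2|3)=-1; sign (−1)^0·+1^5·-1^-2 = +1.
(a,b)_17: α=0, u≡10; β=1, v≡6 (mod 17); (10|17)=-1, (6|17)=-1; sign (−1)^0·-1^1·-1^0 = -1.
(a,b)_11: α=1, u≡9; β=0, v≡10 (mod 11); (9|11)=+1, (10|11)=-1; sign (−1)^0·+1^0·-1^1 = -1.
(-1595, 51 / ℚ) ramifies at {11, 17}: a division algebra.

[11, 17]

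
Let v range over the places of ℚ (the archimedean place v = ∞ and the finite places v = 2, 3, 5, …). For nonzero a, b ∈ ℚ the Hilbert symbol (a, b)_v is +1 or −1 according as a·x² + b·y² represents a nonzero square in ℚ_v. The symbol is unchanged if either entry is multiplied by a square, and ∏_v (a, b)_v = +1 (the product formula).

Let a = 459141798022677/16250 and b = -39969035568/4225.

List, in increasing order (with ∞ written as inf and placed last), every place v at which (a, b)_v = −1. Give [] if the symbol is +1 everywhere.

[2, 13]

(a, b) ≡ (2002, -2387) mod (ℚ^×)²; places V = {2, 3, 5, 7, 11, 13, 31, ∞}.
(a,b)_5: α=-4, u≡2; β=-2, v≡3 (mod 5); (2|5)=-1, (3|5)=-1; sign (−1)^0·-1^-2·-1^-4 = +1.
(a,b)_31: α=4, u≡18; β=3, v≡7 (mod 31); (18|31)=+1, (7|31)=+1; sign (−1)^0·+1^3·+1^4 = +1.
(a,b)_7: α=3, u≡3; β=1, v≡1 (mod 7); (3|7)=-1, (1|7)=+1; sign (−1)^1·-1^1·+1^3 = +1.
(a,b)_∞: sgn(2002)=+, sgn(-2387)=−, so +1.
(a,b)_2: α=-1, β=4; u≡1, v≡5 (mod 8); ε(u)ε(v)=0·0, αω(v)=-1·1, βω(u)=4·0; sum ≡ 1  ⇒  -1.
(a,b)_13: α=-1, u≡8; β=-2, v≡7 (mod 13); (8|13)=-1, (7|13)=-1; sign (−1)^0·-1^-2·-1^-1 = -1.
(a,b)_11: α=5, u≡8; β=3, v≡1 (mod 11); (8|11)=-1, (1|11)=+1; sign (−1)^1·-1^3·+1^5 = +1.
(a,b)_3: α=2, u≡1; β=2, v≡1 (mod 3); (1|3)=+1, (1|3)=+1; sign (−1)^0·+1^2·+1^2 = +1.
(2002, -2387 / ℚ) ramifies at {2, 13}: a division algebra.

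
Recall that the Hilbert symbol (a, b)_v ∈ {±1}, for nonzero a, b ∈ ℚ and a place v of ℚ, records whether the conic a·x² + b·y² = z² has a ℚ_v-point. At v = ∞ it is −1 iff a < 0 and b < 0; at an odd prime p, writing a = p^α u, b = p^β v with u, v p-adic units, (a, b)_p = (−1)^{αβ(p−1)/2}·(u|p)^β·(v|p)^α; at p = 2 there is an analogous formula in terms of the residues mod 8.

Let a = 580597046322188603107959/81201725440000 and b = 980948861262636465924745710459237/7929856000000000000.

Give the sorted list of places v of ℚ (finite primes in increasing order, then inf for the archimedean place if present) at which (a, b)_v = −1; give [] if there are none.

[13, 19, 29, 31]

(a, b) ≡ (31, 222053) mod (ℚ^×)²; places V = {2, 3, 5, 11, 13, 19, 29, 31, 47, ∞}.
(a,b)_3: α=4, u≡1; β=2, v≡2 (mod 3); (1|3)=+1, (2|3)=-1; sign (−1)^0·+1^2·-1^4 = +1.
(a,b)_∞: sgn(31)=+, sgn(222053)=+, so +1.
(a,b)_19: α=2, u≡3; β=3, v≡2 (mod 19); (3|19)=-1, (2|19)=-1; sign (−1)^0·-1^3·-1^2 = -1.
(a,b)_2: α=-30, β=-28; u≡7, v≡5 (mod 8); ε(u)ε(v)=1·0, αω(v)=-30·1, βω(u)=-28·0; sum ≡ 0  ⇒  +1.
(a,b)_31: α=5, u≡25; β=7, v≡14 (mod 31); (25|31)=+1, (14|31)=+1; sign (−1)^1·+1^7·+1^5 = -1.
(a,b)_11: α=-2, u≡1; β=-2, v≡8 (mod 11); (1|11)=+1, (8|11)=-1; sign (−1)^0·+1^-2·-1^-2 = +1.
(a,b)_47: α=4, u≡45; β=6, v≡34 (mod 47); (45|47)=-1, (34|47)=+1; sign (−1)^0·-1^6·+1^4 = +1.
(a,b)_5: α=-4, u≡1; β=-12, v≡2 (mod 5); (1|5)=+1, (2|5)=-1; sign (−1)^0·+1^-12·-1^-4 = +1.
(a,b)_13: α=2, u≡7; β=3, v≡4 (mod 13); (7|13)=-1, (4|13)=+1; sign (−1)^0·-1^3·+1^2 = -1.
(a,b)_29: α=2, u≡18; β=3, v≡13 (mod 29); (18|29)=-1, (13|29)=+1; sign (−1)^0·-1^3·+1^2 = -1.
Ram(31, 222053) = {13, 19, 29, 31}; no ℚ_13-point on the conic.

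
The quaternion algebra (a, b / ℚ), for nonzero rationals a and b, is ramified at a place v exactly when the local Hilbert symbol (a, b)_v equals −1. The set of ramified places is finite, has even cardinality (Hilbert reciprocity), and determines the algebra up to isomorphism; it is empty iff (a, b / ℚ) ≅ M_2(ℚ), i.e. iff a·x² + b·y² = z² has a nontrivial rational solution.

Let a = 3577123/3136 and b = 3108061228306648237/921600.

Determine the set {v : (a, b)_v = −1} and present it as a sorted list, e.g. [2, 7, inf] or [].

(a, b) ≡ (29563, 761917) mod (ℚ^×)²; places V = {2, 3, 5, 7, 11, 13, 17, 19, 29, 37, 43, 47, ∞}.
(a,b)_29: α=0, u≡15; β=1, v≡4 (mod 29); (15|29)=-1, (4|29)=+1; sign (−1)^0·-1^1·+1^0 = -1.
(a,b)_43: α=0, u≡30; β=1, v≡37 (mod 43); (30|43)=-1, (37|43)=-1; sign (−1)^0·-1^1·-1^0 = -1.
(a,b)_11: α=2, u≡6; β=0, v≡7 (mod 11); (6|11)=-1, (7|11)=-1; sign (−1)^0·-1^0·-1^2 = +1.
(a,b)_∞: sgn(29563)=+, sgn(761917)=+, so +1.
(a,b)_7: α=-2, u≡4; β=0, v≡1 (mod 7); (4|7)=+1, (1|7)=+1; sign (−1)^0·+1^0·+1^-2 = +1.
(a,b)_5: α=0, u≡3; β=-2, v≡3 (mod 5); (3|5)=-1, (3|5)=-1; sign (−1)^0·-1^-2·-1^0 = +1.
(a,b)_13: α=0, u≡10; β=5, v≡7 (mod 13); (10|13)=+1, (7|13)=-1; sign (−1)^0·+1^5·-1^0 = +1.
(a,b)_3: α=0, u≡1; β=-2, v≡1 (mod 3); (1|3)=+1, (1|3)=+1; sign (−1)^0·+1^-2·+1^0 = +1.
(a,b)_17: α=1, u≡14; β=2, v≡3 (mod 17); (14|17)=-1, (3|17)=-1; sign (−1)^0·-1^2·-1^1 = -1.
(a,b)_47: α=1, u≡6; β=1, v≡23 (mod 47); (6|47)=+1, (23|47)=-1; sign (−1)^1·+1^1·-1^1 = +1.
(a,b)_19: α=0, u≡12; β=2, v≡5 (mod 19); (12|19)=-1, (5|19)=+1; sign (−1)^0·-1^2·+1^0 = +1.
(a,b)_2: α=-6, β=-12; u≡3, v≡5 (mod 8); ε(u)ε(v)=1·0, αω(v)=-6·1, βω(u)=-12·1; sum ≡ 0  ⇒  +1.
(a,b)_37: α=1, u≡29; β=2, v≡24 (mod 37); (29|37)=-1, (24|37)=-1; sign (−1)^0·-1^2·-1^1 = -1.
(29563, 761917 / ℚ) ramifies at {17, 29, 37, 43}: a division algebra.

[17, 29, 37, 43]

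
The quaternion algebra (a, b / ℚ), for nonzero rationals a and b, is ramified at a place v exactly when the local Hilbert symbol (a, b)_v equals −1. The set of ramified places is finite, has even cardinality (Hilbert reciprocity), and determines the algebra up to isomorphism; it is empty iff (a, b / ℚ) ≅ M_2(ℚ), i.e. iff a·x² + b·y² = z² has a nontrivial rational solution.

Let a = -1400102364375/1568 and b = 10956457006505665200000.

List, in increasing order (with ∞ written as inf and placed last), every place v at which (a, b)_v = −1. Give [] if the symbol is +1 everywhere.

[3, 13]

Mod squares: a ≡ -36366, b ≡ 71630. Check v ∈ {∞, 2, 3, 5, 7, 11, 13, 19, 29}.
v=29: a=29^1·(≡9), b=29^3·(≡25) mod 29; (9|29)=+1, (25|29)=+1; (−1)^{1·3·14}·(+1)^3·(+1)^1 = +1.
v=11: a=11^1·(≡1), b=11^0·(≡4) mod 11; (1|11)=+1, (4|11)=+1; (−1)^{1·0·5}·(+1)^0·(+1)^1 = +1.
v=5: a=5^4·(≡4), b=5^5·(≡4) mod 5; (4|5)=+1, (4|5)=+1; (−1)^{4·5·2}·(+1)^5·(+1)^4 = +1.
v=∞: -36366 < 0 and 71630 > 0  ⇒  (a,b)_∞ = +1.
v=7: a=7^-2·(≡5), b=7^2·(≡5) mod 7; (5|7)=-1, (5|7)=-1; (−1)^{-2·2·3}·(-1)^2·(-1)^-2 = +1.
v=3: a=3^7·(≡1), b=3^2·(≡2) mod 3; (1|3)=+1, (2|3)=-1; (−1)^{7·2·1}·(+1)^2·(-1)^7 = -1.
v=2: v_2(a)=-5, v_2(b)=7; units ≡ 1, 7 (mod 8); ε·ε+αω+βω = 0·1+-5·0+7·0 ≡ 0  ⇒  (a,b)_2 = +1.
v=13: a=13^2·(≡7), b=13^5·(≡2) mod 13; (7|13)=-1, (2|13)=-1; (−1)^{2·5·6}·(-1)^5·(-1)^2 = -1.
v=19: a=19^1·(≡7), b=19^3·(≡8) mod 19; (7|19)=+1, (8|19)=-1; (−1)^{1·3·9}·(+1)^3·(-1)^1 = +1.
Ram(-36366, 71630) = {3, 13}; no ℚ_3-point on the conic.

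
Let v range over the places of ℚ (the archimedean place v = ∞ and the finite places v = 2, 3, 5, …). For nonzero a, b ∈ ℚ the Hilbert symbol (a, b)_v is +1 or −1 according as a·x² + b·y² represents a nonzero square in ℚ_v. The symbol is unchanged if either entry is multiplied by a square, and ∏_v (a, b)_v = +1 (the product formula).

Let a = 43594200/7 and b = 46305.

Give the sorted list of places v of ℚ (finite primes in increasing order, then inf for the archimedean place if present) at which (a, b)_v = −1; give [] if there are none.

[]

Mod squares: a ≡ 4186, b ≡ 105. Check v ∈ {∞, 2, 3, 5, 7, 13, 23}.
v=23: a=23^1·(≡22), b=23^0·(≡6) mod 23; (22|23)=-1, (6|23)=+1; (−1)^{1·0·11}·(-1)^0·(+1)^1 = +1.
v=5: a=5^2·(≡4), b=5^1·(≡1) mod 5; (4|5)=+1, (1|5)=+1; (−1)^{2·1·2}·(+1)^1·(+1)^2 = +1.
v=7: a=7^-1·(≡6), b=7^3·(≡2) mod 7; (6|7)=-1, (2|7)=+1; (−1)^{-1·3·3}·(-1)^3·(+1)^-1 = +1.
v=13: a=13^1·(≡9), b=13^0·(≡12) mod 13; (9|13)=+1, (12|13)=+1; (−1)^{1·0·6}·(+1)^0·(+1)^1 = +1.
v=3: a=3^6·(≡1), b=3^3·(≡2) mod 3; (1|3)=+1, (2|3)=-1; (−1)^{6·3·1}·(+1)^3·(-1)^6 = +1.
v=2: v_2(a)=3, v_2(b)=0; units ≡ 5, 1 (mod 8); ε·ε+αω+βω = 0·0+3·0+0·1 ≡ 0  ⇒  (a,b)_2 = +1.
v=∞: 4186 > 0 and 105 > 0  ⇒  (a,b)_∞ = +1.
Every local symbol is +1, so the conic 4186·x² + 105·y² = z² has ℚ_v-points for all v and hence a ℚ-point; (a, b / ℚ) ≅ M_2(ℚ).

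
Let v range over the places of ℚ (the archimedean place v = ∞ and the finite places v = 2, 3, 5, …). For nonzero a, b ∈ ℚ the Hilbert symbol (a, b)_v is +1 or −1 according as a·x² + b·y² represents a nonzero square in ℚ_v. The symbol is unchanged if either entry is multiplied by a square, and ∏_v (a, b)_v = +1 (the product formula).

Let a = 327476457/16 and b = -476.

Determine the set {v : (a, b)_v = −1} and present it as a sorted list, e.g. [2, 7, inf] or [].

(a, b) ≡ (17, -119) mod (ℚ^×)²; places V = {2, 3, 7, 11, 17, 19, ∞}.
(a,b)_∞: sgn(17)=+, sgn(-119)=−, so +1.
(a,b)_17: α=1, u≡8; β=1, v≡6 (mod 17); (8|17)=+1, (6|17)=-1; sign (−1)^0·+1^1·-1^1 = -1.
(a,b)_3: α=2, u≡2; β=0, v≡1 (mod 3); (2|3)=-1, (1|3)=+1; sign (−1)^0·-1^0·+1^2 = +1.
(a,b)_7: α=2, u≡3; β=1, v≡2 (mod 7); (3|7)=-1, (2|7)=+1; sign (−1)^0·-1^1·+1^2 = -1.
(a,b)_11: α=2, u≡2; β=0, v≡8 (mod 11); (2|11)=-1, (8|11)=-1; sign (−1)^0·-1^0·-1^2 = +1.
(a,b)_19: α=2, u≡6; β=0, v≡18 (mod 19); (6|19)=+1, (18|19)=-1; sign (−1)^0·+1^0·-1^2 = +1.
(a,b)_2: α=-4, β=2; u≡1, v≡1 (mod 8); ε(u)ε(v)=0·0, αω(v)=-4·0, βω(u)=2·0; sum ≡ 0  ⇒  +1.
|Ram(17, -119)| = 2, even; anisotropic at {7, 17}.

[7, 17]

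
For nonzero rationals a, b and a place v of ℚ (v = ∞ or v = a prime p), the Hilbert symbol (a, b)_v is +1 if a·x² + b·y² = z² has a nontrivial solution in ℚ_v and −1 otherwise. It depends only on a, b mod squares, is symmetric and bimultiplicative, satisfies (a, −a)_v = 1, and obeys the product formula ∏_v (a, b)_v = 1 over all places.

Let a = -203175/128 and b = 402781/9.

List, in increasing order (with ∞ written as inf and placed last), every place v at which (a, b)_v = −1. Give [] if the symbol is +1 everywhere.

[2, 19, 29, 43]

(a, b) ≡ (-1806, 402781) mod (ℚ^×)²; places V = {2, 3, 5, 7, 17, 19, 29, 43, ∞}.
(a,b)_7: α=1, u≡2; β=0, v≡4 (mod 7); (2|7)=+1, (4|7)=+1; sign (−1)^0·+1^0·+1^1 = +1.
(a,b)_∞: sgn(-1806)=−, sgn(402781)=+, so +1.
(a,b)_3: α=3, u≡1; β=-2, v≡1 (mod 3); (1|3)=+1, (1|3)=+1; sign (−1)^0·+1^-2·+1^3 = +1.
(a,b)_29: α=0, u≡12; β=1, v≡3 (mod 29); (12|29)=-1, (3|29)=-1; sign (−1)^0·-1^1·-1^0 = -1.
(a,b)_17: α=0, u≡1; β=1, v≡7 (mod 17); (1|17)=+1, (7|17)=-1; sign (−1)^0·+1^1·-1^0 = +1.
(a,b)_5: α=2, u≡1; β=0, v≡4 (mod 5); (1|5)=+1, (4|5)=+1; sign (−1)^0·+1^0·+1^2 = +1.
(a,b)_43: α=1, u≡38; β=1, v≡4 (mod 43); (38|43)=+1, (4|43)=+1; sign (−1)^1·+1^1·+1^1 = -1.
(a,b)_19: α=0, u≡13; β=1, v≡10 (mod 19); (13|19)=-1, (10|19)=-1; sign (−1)^0·-1^1·-1^0 = -1.
(a,b)_2: α=-7, β=0; u≡1, v≡5 (mod 8); ε(u)ε(v)=0·0, αω(v)=-7·1, βω(u)=0·0; sum ≡ 1  ⇒  -1.
|Ram(-1806, 402781)| = 4, even; anisotropic at {2, 19, 29, 43}.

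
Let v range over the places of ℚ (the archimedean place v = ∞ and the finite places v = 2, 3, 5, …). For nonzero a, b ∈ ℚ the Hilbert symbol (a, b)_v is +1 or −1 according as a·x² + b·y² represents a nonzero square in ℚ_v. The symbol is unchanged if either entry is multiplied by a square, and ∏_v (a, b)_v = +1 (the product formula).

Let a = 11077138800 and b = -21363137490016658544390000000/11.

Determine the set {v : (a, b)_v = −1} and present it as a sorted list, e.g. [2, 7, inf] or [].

Mod squares: a ≡ 7, b ≡ -13090. Check v ∈ {∞, 2, 3, 5, 7, 11, 13, 17}.
v=11: a=11^0·(≡2), b=11^-1·(≡5) mod 11; (2|11)=-1, (5|11)=+1; (−1)^{0·-1·5}·(-1)^-1·(+1)^0 = -1.
v=7: a=7^1·(≡1), b=7^3·(≡3) mod 7; (1|7)=+1, (3|7)=-1; (−1)^{1·3·3}·(+1)^3·(-1)^1 = +1.
v=3: a=3^4·(≡1), b=3^12·(≡2) mod 3; (1|3)=+1, (2|3)=-1; (−1)^{4·12·1}·(+1)^12·(-1)^4 = +1.
v=5: a=5^2·(≡2), b=5^7·(≡3) mod 5; (2|5)=-1, (3|5)=-1; (−1)^{2·7·2}·(-1)^7·(-1)^2 = -1.
v=17: a=17^2·(≡14), b=17^7·(≡10) mod 17; (14|17)=-1, (10|17)=-1; (−1)^{2·7·8}·(-1)^7·(-1)^2 = -1.
v=2: v_2(a)=4, v_2(b)=7; units ≡ 7, 7 (mod 8); ε·ε+αω+βω = 1·1+4·0+7·0 ≡ 1  ⇒  (a,b)_2 = -1.
v=∞: 7 > 0 and -13090 < 0  ⇒  (a,b)_∞ = +1.
v=13: a=13^2·(≡6), b=13^4·(≡9) mod 13; (6|13)=-1, (9|13)=+1; (−1)^{2·4·6}·(-1)^4·(+1)^2 = +1.
|Ram(7, -13090)| = 4, even; anisotropic at {2, 5, 11, 17}.

[2, 5, 11, 17]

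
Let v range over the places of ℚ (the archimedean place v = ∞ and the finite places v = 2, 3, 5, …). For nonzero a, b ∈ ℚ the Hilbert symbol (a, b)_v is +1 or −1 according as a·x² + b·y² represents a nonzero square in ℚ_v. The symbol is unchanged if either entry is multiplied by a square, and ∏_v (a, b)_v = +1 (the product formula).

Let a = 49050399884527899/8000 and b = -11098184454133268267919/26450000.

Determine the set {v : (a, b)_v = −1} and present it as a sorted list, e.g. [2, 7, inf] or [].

[11, 31]

(a, b) ≡ (55, -86955) mod (ℚ^×)²; places V = {2, 3, 5, 11, 13, 17, 19, 23, 31, ∞}.
(a,b)_11: α=1, u≡5; β=1, v≡4 (mod 11); (5|11)=+1, (4|11)=+1; sign (−1)^1·+1^1·+1^1 = -1.
(a,b)_31: α=2, u≡23; β=3, v≡5 (mod 31); (23|31)=-1, (5|31)=+1; sign (−1)^0·-1^3·+1^2 = -1.
(a,b)_17: α=2, u≡4; β=5, v≡16 (mod 17); (4|17)=+1, (16|17)=+1; sign (−1)^0·+1^5·+1^2 = +1.
(a,b)_∞: sgn(55)=+, sgn(-86955)=−, so +1.
(a,b)_3: α=6, u≡1; β=1, v≡1 (mod 3); (1|3)=+1, (1|3)=+1; sign (−1)^0·+1^1·+1^6 = +1.
(a,b)_5: α=-3, u≡1; β=-5, v≡4 (mod 5); (1|5)=+1, (4|5)=+1; sign (−1)^0·+1^-5·+1^-3 = +1.
(a,b)_2: α=-6, β=-4; u≡7, v≡5 (mod 8); ε(u)ε(v)=1·0, αω(v)=-6·1, βω(u)=-4·0; sum ≡ 0  ⇒  +1.
(a,b)_13: α=2, u≡3; β=2, v≡8 (mod 13); (3|13)=+1, (8|13)=-1; sign (−1)^0·+1^2·-1^2 = +1.
(a,b)_23: α=0, u≡8; β=-2, v≡6 (mod 23); (8|23)=+1, (6|23)=+1; sign (−1)^0·+1^-2·+1^0 = +1.
(a,b)_19: α=4, u≡7; β=6, v≡12 (mod 19); (7|19)=+1, (12|19)=-1; sign (−1)^0·+1^6·-1^4 = +1.
Ram(55, -86955) = {11, 31}; no ℚ_11-point on the conic.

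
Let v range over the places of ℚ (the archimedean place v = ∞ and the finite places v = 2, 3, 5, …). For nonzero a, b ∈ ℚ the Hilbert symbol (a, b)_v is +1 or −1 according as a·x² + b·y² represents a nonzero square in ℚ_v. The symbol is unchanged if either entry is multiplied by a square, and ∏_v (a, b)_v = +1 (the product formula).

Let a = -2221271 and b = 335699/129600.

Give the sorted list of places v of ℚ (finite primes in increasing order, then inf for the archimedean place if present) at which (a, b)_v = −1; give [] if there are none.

[17, 31]

Mod squares: a ≡ -4199, b ≡ 6851. Check v ∈ {∞, 2, 3, 5, 7, 13, 17, 19, 23, 31}.
v=31: a=31^0·(≡3), b=31^1·(≡16) mod 31; (3|31)=-1, (16|31)=+1; (−1)^{0·1·15}·(-1)^1·(+1)^0 = -1.
v=17: a=17^1·(≡16), b=17^1·(≡3) mod 17; (16|17)=+1, (3|17)=-1; (−1)^{1·1·8}·(+1)^1·(-1)^1 = -1.
v=3: a=3^0·(≡1), b=3^-4·(≡2) mod 3; (1|3)=+1, (2|3)=-1; (−1)^{0·-4·1}·(+1)^-4·(-1)^0 = +1.
v=23: a=23^2·(≡10), b=23^0·(≡11) mod 23; (10|23)=-1, (11|23)=-1; (−1)^{2·0·11}·(-1)^0·(-1)^2 = +1.
v=13: a=13^1·(≡5), b=13^1·(≡6) mod 13; (5|13)=-1, (6|13)=-1; (−1)^{1·1·6}·(-1)^1·(-1)^1 = +1.
v=5: a=5^0·(≡4), b=5^-2·(≡1) mod 5; (4|5)=+1, (1|5)=+1; (−1)^{0·-2·2}·(+1)^-2·(+1)^0 = +1.
v=2: v_2(a)=0, v_2(b)=-6; units ≡ 1, 3 (mod 8); ε·ε+αω+βω = 0·1+0·1+-6·0 ≡ 0  ⇒  (a,b)_2 = +1.
v=19: a=19^1·(≡17), b=19^0·(≡7) mod 19; (17|19)=+1, (7|19)=+1; (−1)^{1·0·9}·(+1)^0·(+1)^1 = +1.
v=7: a=7^0·(≡4), b=7^2·(≡6) mod 7; (4|7)=+1, (6|7)=-1; (−1)^{0·2·3}·(+1)^2·(-1)^0 = +1.
v=∞: -4199 < 0 and 6851 > 0  ⇒  (a,b)_∞ = +1.
(-4199, 6851 / ℚ) ramifies at {17, 31}: a division algebra.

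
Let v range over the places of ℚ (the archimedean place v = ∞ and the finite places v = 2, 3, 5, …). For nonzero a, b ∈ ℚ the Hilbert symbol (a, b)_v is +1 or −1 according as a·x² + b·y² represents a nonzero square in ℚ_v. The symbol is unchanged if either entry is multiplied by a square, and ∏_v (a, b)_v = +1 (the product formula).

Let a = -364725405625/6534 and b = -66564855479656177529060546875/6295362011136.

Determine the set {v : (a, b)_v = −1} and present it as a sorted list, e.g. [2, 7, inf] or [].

Mod squares: a ≡ -6, b ≡ -595. Check v ∈ {∞, 2, 3, 5, 7, 11, 17, 29}.
v=11: a=11^-2·(≡9), b=11^-4·(≡2) mod 11; (9|11)=+1, (2|11)=-1; (−1)^{-2·-4·5}·(+1)^-4·(-1)^-2 = +1.
v=29: a=29^2·(≡28), b=29^6·(≡21) mod 29; (28|29)=+1, (21|29)=-1; (−1)^{2·6·14}·(+1)^6·(-1)^2 = +1.
v=17: a=17^2·(≡10), b=17^5·(≡9) mod 17; (10|17)=-1, (9|17)=+1; (−1)^{2·5·8}·(-1)^5·(+1)^2 = -1.
v=7: a=7^4·(≡1), b=7^9·(≡6) mod 7; (1|7)=+1, (6|7)=-1; (−1)^{4·9·3}·(+1)^9·(-1)^4 = +1.
v=2: v_2(a)=-1, v_2(b)=-16; units ≡ 5, 5 (mod 8); ε·ε+αω+βω = 0·0+-1·1+-16·1 ≡ 1  ⇒  (a,b)_2 = -1.
v=5: a=5^4·(≡4), b=5^9·(≡1) mod 5; (4|5)=+1, (1|5)=+1; (−1)^{4·9·2}·(+1)^9·(+1)^4 = +1.
v=∞: -6 < 0 and -595 < 0  ⇒  (a,b)_∞ = -1.
v=3: a=3^-3·(≡1), b=3^-8·(≡2) mod 3; (1|3)=+1, (2|3)=-1; (−1)^{-3·-8·1}·(+1)^-8·(-1)^-3 = -1.
|Ram(-6, -595)| = 4, even; anisotropic at {2, 3, 17, ∞}.

[2, 3, 17, inf]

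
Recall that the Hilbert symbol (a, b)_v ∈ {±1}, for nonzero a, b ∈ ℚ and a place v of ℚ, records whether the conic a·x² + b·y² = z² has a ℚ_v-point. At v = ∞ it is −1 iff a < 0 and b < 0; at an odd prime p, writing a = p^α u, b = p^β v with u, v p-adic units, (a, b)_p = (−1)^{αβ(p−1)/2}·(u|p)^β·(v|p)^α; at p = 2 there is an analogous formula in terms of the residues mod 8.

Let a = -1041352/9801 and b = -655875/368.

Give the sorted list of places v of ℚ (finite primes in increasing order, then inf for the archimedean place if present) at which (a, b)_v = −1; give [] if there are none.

(a, b) ≡ (-260338, -67045) mod (ℚ^×)²; places V = {2, 3, 5, 11, 13, 17, 19, 23, 31, 53, ∞}.
(a,b)_19: α=1, u≡4; β=0, v≡17 (mod 19); (4|19)=+1, (17|19)=+1; sign (−1)^0·+1^0·+1^1 = +1.
(a,b)_∞: sgn(-260338)=−, sgn(-67045)=−, so -1.
(a,b)_31: α=1, u≡21; β=0, v≡2 (mod 31); (21|31)=-1, (2|31)=+1; sign (−1)^0·-1^0·+1^1 = +1.
(a,b)_23: α=0, u≡14; β=-1, v≡1 (mod 23); (14|23)=-1, (1|23)=+1; sign (−1)^0·-1^-1·+1^0 = -1.
(a,b)_11: α=-2, u≡10; β=1, v≡10 (mod 11); (10|11)=-1, (10|11)=-1; sign (−1)^0·-1^1·-1^-2 = -1.
(a,b)_13: α=1, u≡11; β=0, v≡10 (mod 13); (11|13)=-1, (10|13)=+1; sign (−1)^0·-1^0·+1^1 = +1.
(a,b)_17: α=1, u≡7; β=0, v≡11 (mod 17); (7|17)=-1, (11|17)=-1; sign (−1)^0·-1^0·-1^1 = -1.
(a,b)_3: α=-4, u≡2; β=2, v≡2 (mod 3); (2|3)=-1, (2|3)=-1; sign (−1)^0·-1^2·-1^-4 = +1.
(a,b)_2: α=3, β=-4; u≡7, v≡3 (mod 8); ε(u)ε(v)=1·1, αω(v)=3·1, βω(u)=-4·0; sum ≡ 0  ⇒  +1.
(a,b)_5: α=0, u≡3; β=3, v≡1 (mod 5); (3|5)=-1, (1|5)=+1; sign (−1)^0·-1^3·+1^0 = -1.
(a,b)_53: α=0, u≡2; β=1, v≡44 (mod 53); (2|53)=-1, (44|53)=+1; sign (−1)^0·-1^1·+1^0 = -1.
(-260338, -67045 / ℚ) ramifies at {5, 11, 17, 23, 53, ∞}: a division algebra.

[5, 11, 17, 23, 53, inf]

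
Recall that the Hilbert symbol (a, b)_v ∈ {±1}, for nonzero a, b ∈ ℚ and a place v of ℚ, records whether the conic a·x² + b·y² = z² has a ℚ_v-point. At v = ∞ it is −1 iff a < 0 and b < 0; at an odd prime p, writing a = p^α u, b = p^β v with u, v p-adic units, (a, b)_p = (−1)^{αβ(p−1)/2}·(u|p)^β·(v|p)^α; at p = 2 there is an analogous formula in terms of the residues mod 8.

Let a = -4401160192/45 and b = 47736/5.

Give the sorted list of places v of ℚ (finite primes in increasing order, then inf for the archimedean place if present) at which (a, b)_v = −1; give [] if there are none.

Mod squares: a ≡ -110, b ≡ 6630. Check v ∈ {∞, 2, 3, 5, 11, 13, 17}.
v=5: a=5^-1·(≡2), b=5^-1·(≡1) mod 5; (2|5)=-1, (1|5)=+1; (−1)^{-1·-1·2}·(-1)^-1·(+1)^-1 = -1.
v=17: a=17^2·(≡15), b=17^1·(≡4) mod 17; (15|17)=+1, (4|17)=+1; (−1)^{2·1·8}·(+1)^1·(+1)^2 = +1.
v=2: v_2(a)=13, v_2(b)=3; units ≡ 1, 3 (mod 8); ε·ε+αω+βω = 0·1+13·1+3·0 ≡ 1  ⇒  (a,b)_2 = -1.
v=3: a=3^-2·(≡1), b=3^3·(≡2) mod 3; (1|3)=+1, (2|3)=-1; (−1)^{-2·3·1}·(+1)^3·(-1)^-2 = +1.
v=11: a=11^1·(≡3), b=11^0·(≡8) mod 11; (3|11)=+1, (8|11)=-1; (−1)^{1·0·5}·(+1)^0·(-1)^1 = -1.
v=∞: -110 < 0 and 6630 > 0  ⇒  (a,b)_∞ = +1.
v=13: a=13^2·(≡2), b=13^1·(≡9) mod 13; (2|13)=-1, (9|13)=+1; (−1)^{2·1·6}·(-1)^1·(+1)^2 = -1.
Ram(-110, 6630) = {2, 5, 11, 13}; no ℚ_2-point on the conic.

[2, 5, 11, 13]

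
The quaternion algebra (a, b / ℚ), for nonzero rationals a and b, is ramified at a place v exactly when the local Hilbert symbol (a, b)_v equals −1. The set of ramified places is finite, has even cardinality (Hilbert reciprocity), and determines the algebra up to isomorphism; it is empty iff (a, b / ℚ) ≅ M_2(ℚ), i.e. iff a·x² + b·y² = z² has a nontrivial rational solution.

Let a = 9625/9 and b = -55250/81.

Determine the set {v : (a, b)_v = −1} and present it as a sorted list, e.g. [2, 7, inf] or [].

[13, 17]

(a, b) ≡ (385, -2210) mod (ℚ^×)²; places V = {2, 3, 5, 7, 11, 13, 17, ∞}.
(a,b)_3: α=-2, u≡1; β=-4, v≡1 (mod 3); (1|3)=+1, (1|3)=+1; sign (−1)^0·+1^-4·+1^-2 = +1.
(a,b)_13: α=0, u≡2; β=1, v≡9 (mod 13); (2|13)=-1, (9|13)=+1; sign (−1)^0·-1^1·+1^0 = -1.
(a,b)_∞: sgn(385)=+, sgn(-2210)=−, so +1.
(a,b)_11: α=1, u≡8; β=0, v≡9 (mod 11); (8|11)=-1, (9|11)=+1; sign (−1)^0·-1^0·+1^1 = +1.
(a,b)_2: α=0, β=1; u≡1, v≡7 (mod 8); ε(u)ε(v)=0·1, αω(v)=0·0, βω(u)=1·0; sum ≡ 0  ⇒  +1.
(a,b)_5: α=3, u≡3; β=3, v≡3 (mod 5); (3|5)=-1, (3|5)=-1; sign (−1)^0·-1^3·-1^3 = +1.
(a,b)_7: α=1, u≡5; β=0, v≡2 (mod 7); (5|7)=-1, (2|7)=+1; sign (−1)^0·-1^0·+1^1 = +1.
(a,b)_17: α=0, u≡6; β=1, v≡5 (mod 17); (6|17)=-1, (5|17)=-1; sign (−1)^0·-1^1·-1^0 = -1.
(385, -2210 / ℚ) ramifies at {13, 17}: a division algebra.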